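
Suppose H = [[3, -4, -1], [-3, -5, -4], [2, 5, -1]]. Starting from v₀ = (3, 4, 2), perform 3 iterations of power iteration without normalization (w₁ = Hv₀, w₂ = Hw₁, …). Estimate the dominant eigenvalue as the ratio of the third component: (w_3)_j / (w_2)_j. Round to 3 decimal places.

-4.410

w1 = Hv₀ = (3·3 + (-4)·4 + (-1)·2; (-3)·3 + (-5)·4 + (-4)·2; 2·3 + 5·4 + (-1)·2) = (-9, -37, 24)
w2 = Hw1 = (3·(-9) + (-4)·(-37) + (-1)·24; (-3)·(-9) + (-5)·(-37) + (-4)·24; 2·(-9) + 5·(-37) + (-1)·24) = (97, 116, -227)
w3 = Hw2 = (54, 37, 1001)
Ratio at component: 1001 / -227 = -4.410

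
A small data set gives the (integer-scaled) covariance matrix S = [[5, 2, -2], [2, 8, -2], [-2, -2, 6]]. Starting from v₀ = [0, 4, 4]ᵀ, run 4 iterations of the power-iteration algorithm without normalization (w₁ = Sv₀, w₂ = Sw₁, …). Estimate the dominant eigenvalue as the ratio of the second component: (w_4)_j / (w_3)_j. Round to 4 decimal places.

w1 = Sv₀ = (0, 24, 16)
w2 = Sw1 = (16, 160, 48)
w3 = Sw2 = (304, 1216, -64)
w4 = Sw3 = (4080, 10464, -3424)
Ratio at component: 10464 / 1216 = 8.6053

λ ≈ 8.6053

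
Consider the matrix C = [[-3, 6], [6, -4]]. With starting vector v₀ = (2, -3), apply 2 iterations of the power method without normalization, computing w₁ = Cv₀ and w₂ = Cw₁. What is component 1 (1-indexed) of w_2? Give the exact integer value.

216

w1 = Cv₀ = ((-3)·2 + 6·(-3); 6·2 + (-4)·(-3)) = (-24, 24)
w2 = Cw1 = ((-3)·(-24) + 6·24; 6·(-24) + (-4)·24) = (216, -240)
The requested component of w2 is 216.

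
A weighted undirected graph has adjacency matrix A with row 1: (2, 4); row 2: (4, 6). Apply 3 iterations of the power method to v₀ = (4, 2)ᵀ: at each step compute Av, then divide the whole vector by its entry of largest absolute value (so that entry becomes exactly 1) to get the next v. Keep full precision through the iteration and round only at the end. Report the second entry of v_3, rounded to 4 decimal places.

Av0 = (16.00000, 28.00000); divide by 28.00000 → v1 = (0.57143, 1.00000)
Av1 = (5.14286, 8.28571); divide by 8.28571 → v2 = (0.62069, 1.00000)
Av2 = (5.24138, 8.48276); divide by 8.48276 → v3 = (0.61789, 1.00000)
Requested entry of v3: 1968/1968 = 1.0000

1.0000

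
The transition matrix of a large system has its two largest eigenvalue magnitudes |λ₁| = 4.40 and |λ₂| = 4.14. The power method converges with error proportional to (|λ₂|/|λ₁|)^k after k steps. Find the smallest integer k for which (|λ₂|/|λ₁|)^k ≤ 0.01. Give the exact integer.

76

|λ₂/λ₁| = 4.14/4.40 = 0.94091
Need k ≥ ln(0.01) / ln(0.94091) = -4.6052 / -0.0609 ≈ 75.608
Smallest integer k satisfying the bound: 76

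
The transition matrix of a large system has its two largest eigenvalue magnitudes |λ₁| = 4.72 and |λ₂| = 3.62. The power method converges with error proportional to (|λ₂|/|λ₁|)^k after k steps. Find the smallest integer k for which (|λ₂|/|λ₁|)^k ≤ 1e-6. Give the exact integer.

53

|λ₂/λ₁| = 3.62/4.72 = 0.76695
Need k ≥ ln(1e-6) / ln(0.76695) = -13.8155 / -0.2653 ≈ 52.068
Smallest integer k satisfying the bound: 53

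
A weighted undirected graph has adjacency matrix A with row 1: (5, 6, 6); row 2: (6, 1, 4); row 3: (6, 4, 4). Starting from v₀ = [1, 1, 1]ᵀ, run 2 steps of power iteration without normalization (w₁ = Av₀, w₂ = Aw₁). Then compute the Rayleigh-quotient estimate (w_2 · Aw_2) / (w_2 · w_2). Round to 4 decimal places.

λ ≈ 14.3449

w1 = Av₀ = (17, 11, 14)
w2 = Aw1 = (235, 169, 202)
Aw2 = (3401, 2387, 2894)
w2·Aw2 = 235·3401 + 169·2387 + 202·2894 = 1787226; w2·w2 = 235·235 + 169·169 + 202·202 = 124590
λ ≈ 1787226/124590 = 14.3449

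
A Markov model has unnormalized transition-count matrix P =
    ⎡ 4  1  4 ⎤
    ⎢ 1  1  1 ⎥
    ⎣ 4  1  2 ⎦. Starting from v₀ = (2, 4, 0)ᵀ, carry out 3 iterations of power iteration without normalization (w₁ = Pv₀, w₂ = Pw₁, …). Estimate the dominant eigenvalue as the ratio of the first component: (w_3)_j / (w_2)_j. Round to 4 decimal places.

w1 = Pv₀ = (12, 6, 12)
w2 = Pw1 = (102, 30, 78)
w3 = Pw2 = (750, 210, 594)
Ratio at component: 750 / 102 = 7.3529

7.3529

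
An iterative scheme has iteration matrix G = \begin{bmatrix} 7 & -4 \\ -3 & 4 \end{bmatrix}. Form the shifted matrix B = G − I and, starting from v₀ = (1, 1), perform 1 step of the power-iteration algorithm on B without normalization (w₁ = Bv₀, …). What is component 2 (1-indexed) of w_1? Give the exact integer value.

B = G − I has rows (6, -4); (-3, 3)
w1 = Bv₀ = (2, 0)
Requested component of w1: 0

0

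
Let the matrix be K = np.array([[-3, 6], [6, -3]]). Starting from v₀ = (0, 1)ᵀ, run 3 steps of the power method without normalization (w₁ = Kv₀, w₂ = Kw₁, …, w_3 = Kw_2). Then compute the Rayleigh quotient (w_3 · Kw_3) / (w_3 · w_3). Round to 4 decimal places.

λ ≈ -8.9836

w1 = Kv₀ = (6, -3)
w2 = Kw1 = (-36, 45)
w3 = Kw2 = (378, -351)
Kw3 = (-3240, 3321)
w3·Kw3 = 378·(-3240) + (-351)·3321 = -2390391; w3·w3 = 378·378 + (-351)·(-351) = 266085
λ ≈ -2390391/266085 = -8.9836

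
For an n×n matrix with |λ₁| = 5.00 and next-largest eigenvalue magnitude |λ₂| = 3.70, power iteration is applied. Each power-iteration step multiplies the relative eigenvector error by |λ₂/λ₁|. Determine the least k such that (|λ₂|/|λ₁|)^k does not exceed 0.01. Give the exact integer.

|λ₂/λ₁| = 3.70/5.00 = 0.74000
Need k ≥ ln(0.01) / ln(0.74000) = -4.6052 / -0.3011 ≈ 15.294
Smallest integer k satisfying the bound: 16

16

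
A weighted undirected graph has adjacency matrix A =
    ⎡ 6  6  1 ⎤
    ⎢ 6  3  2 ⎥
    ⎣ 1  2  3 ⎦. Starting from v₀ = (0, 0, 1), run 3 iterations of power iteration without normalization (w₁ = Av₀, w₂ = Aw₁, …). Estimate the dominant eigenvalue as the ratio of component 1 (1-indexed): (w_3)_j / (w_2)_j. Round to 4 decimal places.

w1 = Av₀ = (1, 2, 3)
w2 = Aw1 = (21, 18, 14)
w3 = Aw2 = (248, 208, 99)
Ratio at component: 248 / 21 = 11.8095

λ ≈ 11.8095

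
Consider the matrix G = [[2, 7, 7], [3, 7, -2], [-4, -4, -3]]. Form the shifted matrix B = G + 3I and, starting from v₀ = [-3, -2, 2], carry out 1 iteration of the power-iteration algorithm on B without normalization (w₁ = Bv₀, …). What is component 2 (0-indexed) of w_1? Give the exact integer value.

B = G + 3I has rows (5, 7, 7); (3, 10, -2); (-4, -4, 0)
w1 = Bv₀ = (5·(-3) + 7·(-2) + 7·2; 3·(-3) + 10·(-2) + (-2)·2; (-4)·(-3) + (-4)·(-2) + 0·2) = (-15, -33, 20)
Requested component of w1: 20

20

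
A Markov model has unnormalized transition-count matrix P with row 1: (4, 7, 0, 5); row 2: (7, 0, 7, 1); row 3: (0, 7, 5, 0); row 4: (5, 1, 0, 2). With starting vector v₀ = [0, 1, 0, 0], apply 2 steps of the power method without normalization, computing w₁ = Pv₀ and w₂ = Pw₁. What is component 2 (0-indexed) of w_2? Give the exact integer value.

35

w1 = Pv₀ = (7, 0, 7, 1)
w2 = Pw1 = (33, 99, 35, 37)
The requested component of w2 is 35.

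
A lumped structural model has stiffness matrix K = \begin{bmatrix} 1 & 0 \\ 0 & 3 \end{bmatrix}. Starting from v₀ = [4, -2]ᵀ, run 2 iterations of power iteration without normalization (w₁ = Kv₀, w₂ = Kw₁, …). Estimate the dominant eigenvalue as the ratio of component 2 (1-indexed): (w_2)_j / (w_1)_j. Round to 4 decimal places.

λ ≈ 3.0000

w1 = Kv₀ = (1·4 + 0·(-2); 0·4 + 3·(-2)) = (4, -6)
w2 = Kw1 = (1·4 + 0·(-6); 0·4 + 3·(-6)) = (4, -18)
Ratio at component: -18 / -6 = 3.0000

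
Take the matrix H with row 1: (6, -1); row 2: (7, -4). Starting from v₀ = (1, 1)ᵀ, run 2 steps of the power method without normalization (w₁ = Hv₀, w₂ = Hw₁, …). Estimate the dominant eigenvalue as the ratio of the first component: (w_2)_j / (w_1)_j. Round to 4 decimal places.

w1 = Hv₀ = (6·1 + (-1)·1; 7·1 + (-4)·1) = (5, 3)
w2 = Hw1 = (6·5 + (-1)·3; 7·5 + (-4)·3) = (27, 23)
Ratio at component: 27 / 5 = 5.4000

λ ≈ 5.4000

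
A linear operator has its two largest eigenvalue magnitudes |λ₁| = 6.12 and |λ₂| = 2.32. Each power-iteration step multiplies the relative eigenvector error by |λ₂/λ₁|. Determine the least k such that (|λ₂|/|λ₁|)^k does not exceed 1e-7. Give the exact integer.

17

|λ₂/λ₁| = 2.32/6.12 = 0.37908
Need k ≥ ln(1e-7) / ln(0.37908) = -16.1181 / -0.9700 ≈ 16.617
Smallest integer k satisfying the bound: 17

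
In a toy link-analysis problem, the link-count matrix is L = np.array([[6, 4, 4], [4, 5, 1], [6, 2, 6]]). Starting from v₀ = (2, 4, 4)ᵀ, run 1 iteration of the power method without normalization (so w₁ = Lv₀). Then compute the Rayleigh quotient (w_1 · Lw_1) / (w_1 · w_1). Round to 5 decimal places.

w1 = Lv₀ = (44, 32, 44)
Lw1 = (568, 380, 592)
w1·Lw1 = 44·568 + 32·380 + 44·592 = 63200; w1·w1 = 44·44 + 32·32 + 44·44 = 4896
λ ≈ 63200/4896 = 12.90850

λ ≈ 12.90850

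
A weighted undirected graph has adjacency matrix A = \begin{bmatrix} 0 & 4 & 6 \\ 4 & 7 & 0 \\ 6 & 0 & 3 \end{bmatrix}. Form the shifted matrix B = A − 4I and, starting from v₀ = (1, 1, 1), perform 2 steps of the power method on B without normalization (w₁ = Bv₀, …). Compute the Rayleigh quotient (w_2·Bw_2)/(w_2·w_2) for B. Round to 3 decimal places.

B = A − 4I has rows (-4, 4, 6); (4, 3, 0); (6, 0, -1)
w1 = Bv₀ = (6, 7, 5)
w2 = Bw1 = (34, 45, 31)
Bw2 = (230, 271, 173)
w2·Bw2 = 25378; w2·w2 = 4142; μ ≈ 25378/4142 = 6.127

6.127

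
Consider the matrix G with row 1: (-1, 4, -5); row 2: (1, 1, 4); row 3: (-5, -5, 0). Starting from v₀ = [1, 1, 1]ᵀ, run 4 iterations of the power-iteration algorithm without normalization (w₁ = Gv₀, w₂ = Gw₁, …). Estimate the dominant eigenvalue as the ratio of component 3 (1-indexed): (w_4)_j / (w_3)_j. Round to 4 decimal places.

w1 = Gv₀ = (-2, 6, -10)
w2 = Gw1 = (76, -36, -20)
w3 = Gw2 = (-120, -40, -200)
w4 = Gw3 = (960, -960, 800)
Ratio at component: 800 / -200 = -4.0000

-4.0000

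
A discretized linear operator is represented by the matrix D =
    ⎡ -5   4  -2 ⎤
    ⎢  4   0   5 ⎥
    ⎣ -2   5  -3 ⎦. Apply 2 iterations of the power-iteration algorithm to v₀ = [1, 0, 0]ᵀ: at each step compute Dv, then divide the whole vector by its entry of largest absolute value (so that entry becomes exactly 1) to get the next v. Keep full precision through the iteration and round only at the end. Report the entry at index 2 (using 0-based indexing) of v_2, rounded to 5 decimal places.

Dv0 = (-5.000000, 4.000000, -2.000000); divide by -5.000000 → v1 = (1.000000, -0.800000, 0.400000)
Dv1 = (-9.000000, 6.000000, -7.200000); divide by -9.000000 → v2 = (1.000000, -0.666667, 0.800000)
Requested entry of v2: 36/45 = 0.80000

0.80000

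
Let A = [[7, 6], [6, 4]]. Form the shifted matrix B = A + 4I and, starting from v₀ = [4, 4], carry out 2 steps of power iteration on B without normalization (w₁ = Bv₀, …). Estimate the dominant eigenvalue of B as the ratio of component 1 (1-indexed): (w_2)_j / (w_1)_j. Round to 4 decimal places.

15.9412

B = A + 4I has rows (11, 6); (6, 8)
w1 = Bv₀ = (68, 56)
w2 = Bw1 = (1084, 856)
Ratio: 1084/68 = 15.9412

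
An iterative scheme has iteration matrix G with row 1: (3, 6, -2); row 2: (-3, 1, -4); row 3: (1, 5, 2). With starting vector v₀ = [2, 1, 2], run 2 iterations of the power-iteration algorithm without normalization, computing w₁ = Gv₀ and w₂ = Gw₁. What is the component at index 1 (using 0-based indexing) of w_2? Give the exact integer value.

w1 = Gv₀ = (3·2 + 6·1 + (-2)·2; (-3)·2 + 1·1 + (-4)·2; 1·2 + 5·1 + 2·2) = (8, -13, 11)
w2 = Gw1 = (3·8 + 6·(-13) + (-2)·11; (-3)·8 + 1·(-13) + (-4)·11; 1·8 + 5·(-13) + 2·11) = (-76, -81, -35)
The requested component of w2 is -81.

-81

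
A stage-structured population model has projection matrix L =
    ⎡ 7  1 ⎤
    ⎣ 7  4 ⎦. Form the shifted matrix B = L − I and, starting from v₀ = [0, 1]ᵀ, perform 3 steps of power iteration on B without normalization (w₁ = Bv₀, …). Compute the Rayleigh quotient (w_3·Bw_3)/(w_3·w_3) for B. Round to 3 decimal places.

B = L − I has rows (6, 1); (7, 3)
w1 = Bv₀ = (6·0 + 1·1; 7·0 + 3·1) = (1, 3)
w2 = Bw1 = (6·1 + 1·3; 7·1 + 3·3) = (9, 16)
w3 = Bw2 = (70, 111)
Bw3 = (531, 823)
w3·Bw3 = 128523; w3·w3 = 17221; μ ≈ 128523/17221 = 7.463

μ ≈ 7.463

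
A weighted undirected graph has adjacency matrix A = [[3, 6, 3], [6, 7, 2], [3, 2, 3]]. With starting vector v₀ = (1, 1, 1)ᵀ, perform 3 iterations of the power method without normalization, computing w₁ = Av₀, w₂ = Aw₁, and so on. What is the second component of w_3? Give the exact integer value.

2431

w1 = Av₀ = (3·1 + 6·1 + 3·1; 6·1 + 7·1 + 2·1; 3·1 + 2·1 + 3·1) = (12, 15, 8)
w2 = Aw1 = (3·12 + 6·15 + 3·8; 6·12 + 7·15 + 2·8; 3·12 + 2·15 + 3·8) = (150, 193, 90)
w3 = Aw2 = (1878, 2431, 1106)
The requested component of w3 is 2431.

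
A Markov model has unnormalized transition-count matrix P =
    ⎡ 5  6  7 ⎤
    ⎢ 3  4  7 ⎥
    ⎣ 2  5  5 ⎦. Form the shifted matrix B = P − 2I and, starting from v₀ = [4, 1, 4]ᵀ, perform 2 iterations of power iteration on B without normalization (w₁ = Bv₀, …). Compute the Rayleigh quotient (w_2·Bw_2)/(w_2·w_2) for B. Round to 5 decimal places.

12.00572

B = P − 2I has rows (3, 6, 7); (3, 2, 7); (2, 5, 3)
w1 = Bv₀ = (3·4 + 6·1 + 7·4; 3·4 + 2·1 + 7·4; 2·4 + 5·1 + 3·4) = (46, 42, 25)
w2 = Bw1 = (3·46 + 6·42 + 7·25; 3·46 + 2·42 + 7·25; 2·46 + 5·42 + 3·25) = (565, 397, 377)
Bw2 = (6716, 5128, 4246)
w2·Bw2 = 7431098; w2·w2 = 618963; μ ≈ 7431098/618963 = 12.00572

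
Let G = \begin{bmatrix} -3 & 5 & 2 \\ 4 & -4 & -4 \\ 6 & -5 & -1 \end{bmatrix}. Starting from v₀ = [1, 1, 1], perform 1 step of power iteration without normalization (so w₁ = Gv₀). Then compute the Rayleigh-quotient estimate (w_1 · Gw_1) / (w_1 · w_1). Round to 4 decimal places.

λ ≈ -8.0000

w1 = Gv₀ = ((-3)·1 + 5·1 + 2·1; 4·1 + (-4)·1 + (-4)·1; 6·1 + (-5)·1 + (-1)·1) = (4, -4, 0)
Gw1 = (-32, 32, 44)
w1·Gw1 = 4·(-32) + (-4)·32 + 0·44 = -256; w1·w1 = 4·4 + (-4)·(-4) + 0·0 = 32
λ ≈ -256/32 = -8.0000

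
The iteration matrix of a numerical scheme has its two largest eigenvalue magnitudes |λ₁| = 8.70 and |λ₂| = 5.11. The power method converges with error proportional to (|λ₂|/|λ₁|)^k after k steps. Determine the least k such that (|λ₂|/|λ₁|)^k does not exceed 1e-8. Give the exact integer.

35

|λ₂/λ₁| = 5.11/8.70 = 0.58736
Need k ≥ ln(1e-8) / ln(0.58736) = -18.4207 / -0.5321 ≈ 34.617
Smallest integer k satisfying the bound: 35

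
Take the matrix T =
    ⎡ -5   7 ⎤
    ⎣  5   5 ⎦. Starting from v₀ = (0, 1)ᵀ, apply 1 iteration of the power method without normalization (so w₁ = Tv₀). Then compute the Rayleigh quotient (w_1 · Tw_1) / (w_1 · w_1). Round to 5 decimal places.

w1 = Tv₀ = (7, 5)
Tw1 = (0, 60)
w1·Tw1 = 7·0 + 5·60 = 300; w1·w1 = 7·7 + 5·5 = 74
λ ≈ 300/74 = 4.05405

λ ≈ 4.05405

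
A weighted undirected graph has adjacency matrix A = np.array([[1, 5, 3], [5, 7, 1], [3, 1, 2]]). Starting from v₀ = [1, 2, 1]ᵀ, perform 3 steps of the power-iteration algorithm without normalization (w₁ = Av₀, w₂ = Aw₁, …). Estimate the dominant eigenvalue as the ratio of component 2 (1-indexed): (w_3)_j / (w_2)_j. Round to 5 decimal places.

10.46083

w1 = Av₀ = (14, 20, 7)
w2 = Aw1 = (135, 217, 76)
w3 = Aw2 = (1448, 2270, 774)
Ratio at component: 2270 / 217 = 10.46083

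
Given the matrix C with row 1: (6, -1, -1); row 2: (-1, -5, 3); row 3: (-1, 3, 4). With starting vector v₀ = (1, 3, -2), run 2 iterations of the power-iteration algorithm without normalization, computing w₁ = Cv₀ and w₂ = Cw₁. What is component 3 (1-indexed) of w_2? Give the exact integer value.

w1 = Cv₀ = (6·1 + (-1)·3 + (-1)·(-2); (-1)·1 + (-5)·3 + 3·(-2); (-1)·1 + 3·3 + 4·(-2)) = (5, -22, 0)
w2 = Cw1 = (6·5 + (-1)·(-22) + (-1)·0; (-1)·5 + (-5)·(-22) + 3·0; (-1)·5 + 3·(-22) + 4·0) = (52, 105, -71)
The requested component of w2 is -71.

-71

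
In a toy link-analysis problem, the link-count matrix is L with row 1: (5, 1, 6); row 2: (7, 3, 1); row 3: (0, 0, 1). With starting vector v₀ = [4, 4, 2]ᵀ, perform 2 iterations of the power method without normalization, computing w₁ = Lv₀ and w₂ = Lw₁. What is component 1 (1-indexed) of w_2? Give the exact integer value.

w1 = Lv₀ = (5·4 + 1·4 + 6·2; 7·4 + 3·4 + 1·2; 0·4 + 0·4 + 1·2) = (36, 42, 2)
w2 = Lw1 = (5·36 + 1·42 + 6·2; 7·36 + 3·42 + 1·2; 0·36 + 0·42 + 1·2) = (234, 380, 2)
The requested component of w2 is 234.

234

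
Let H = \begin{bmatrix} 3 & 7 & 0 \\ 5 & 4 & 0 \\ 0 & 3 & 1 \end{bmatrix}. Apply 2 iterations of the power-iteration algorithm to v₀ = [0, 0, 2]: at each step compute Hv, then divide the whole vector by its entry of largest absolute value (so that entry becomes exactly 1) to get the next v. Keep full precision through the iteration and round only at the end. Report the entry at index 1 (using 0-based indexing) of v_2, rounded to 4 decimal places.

0.0000

Hv0 = (0.00000, 0.00000, 2.00000); divide by 2.00000 → v1 = (0.00000, 0.00000, 1.00000)
Hv1 = (0.00000, 0.00000, 1.00000); divide by 1.00000 → v2 = (0.00000, 0.00000, 1.00000)
Requested entry of v2: 0/2 = 0.0000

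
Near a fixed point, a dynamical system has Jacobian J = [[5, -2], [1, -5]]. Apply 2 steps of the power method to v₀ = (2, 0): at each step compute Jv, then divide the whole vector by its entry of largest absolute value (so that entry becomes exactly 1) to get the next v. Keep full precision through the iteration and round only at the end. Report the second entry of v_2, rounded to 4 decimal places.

0.0000

Jv0 = (10.00000, 2.00000); divide by 10.00000 → v1 = (1.00000, 0.20000)
Jv1 = (4.60000, 0.00000); divide by 4.60000 → v2 = (1.00000, 0.00000)
Requested entry of v2: 0/46 = 0.0000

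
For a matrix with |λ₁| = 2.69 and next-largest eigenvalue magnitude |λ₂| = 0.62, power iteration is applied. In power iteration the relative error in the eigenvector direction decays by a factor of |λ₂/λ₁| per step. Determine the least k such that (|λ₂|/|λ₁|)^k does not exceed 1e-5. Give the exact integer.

|λ₂/λ₁| = 0.62/2.69 = 0.23048
Need k ≥ ln(1e-5) / ln(0.23048) = -11.5129 / -1.4676 ≈ 7.845
Smallest integer k satisfying the bound: 8

8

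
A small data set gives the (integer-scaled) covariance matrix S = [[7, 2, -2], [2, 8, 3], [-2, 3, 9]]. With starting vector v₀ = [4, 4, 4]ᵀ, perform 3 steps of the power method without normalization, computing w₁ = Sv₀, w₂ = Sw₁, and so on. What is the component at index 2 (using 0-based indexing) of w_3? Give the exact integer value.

5476

w1 = Sv₀ = (7·4 + 2·4 + (-2)·4; 2·4 + 8·4 + 3·4; (-2)·4 + 3·4 + 9·4) = (28, 52, 40)
w2 = Sw1 = (7·28 + 2·52 + (-2)·40; 2·28 + 8·52 + 3·40; (-2)·28 + 3·52 + 9·40) = (220, 592, 460)
w3 = Sw2 = (1804, 6556, 5476)
The requested component of w3 is 5476.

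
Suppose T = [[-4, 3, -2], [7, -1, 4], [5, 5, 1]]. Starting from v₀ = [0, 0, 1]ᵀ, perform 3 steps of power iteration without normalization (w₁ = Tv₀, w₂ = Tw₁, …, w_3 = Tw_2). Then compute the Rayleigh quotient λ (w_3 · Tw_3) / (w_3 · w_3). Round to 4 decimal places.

-5.9729

w1 = Tv₀ = (-2, 4, 1)
w2 = Tw1 = (18, -14, 11)
w3 = Tw2 = (-136, 184, 31)
Tw3 = (1034, -1012, 271)
w3·Tw3 = (-136)·1034 + 184·(-1012) + 31·271 = -318431; w3·w3 = (-136)·(-136) + 184·184 + 31·31 = 53313
λ ≈ -318431/53313 = -5.9729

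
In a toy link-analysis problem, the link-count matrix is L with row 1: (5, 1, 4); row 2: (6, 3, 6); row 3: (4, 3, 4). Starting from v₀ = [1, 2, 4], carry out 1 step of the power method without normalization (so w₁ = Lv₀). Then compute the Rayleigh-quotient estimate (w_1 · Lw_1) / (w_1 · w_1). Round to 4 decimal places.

λ ≈ 11.2919

w1 = Lv₀ = (5·1 + 1·2 + 4·4; 6·1 + 3·2 + 6·4; 4·1 + 3·2 + 4·4) = (23, 36, 26)
Lw1 = (255, 402, 304)
w1·Lw1 = 23·255 + 36·402 + 26·304 = 28241; w1·w1 = 23·23 + 36·36 + 26·26 = 2501
λ ≈ 28241/2501 = 11.2919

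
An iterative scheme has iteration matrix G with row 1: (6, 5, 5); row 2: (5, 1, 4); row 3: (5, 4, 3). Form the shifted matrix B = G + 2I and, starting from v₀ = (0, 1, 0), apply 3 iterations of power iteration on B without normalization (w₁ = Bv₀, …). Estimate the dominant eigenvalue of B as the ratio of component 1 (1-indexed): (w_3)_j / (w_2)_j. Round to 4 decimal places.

μ ≈ 15.1333

B = G + 2I has rows (8, 5, 5); (5, 3, 4); (5, 4, 5)
w1 = Bv₀ = (8·0 + 5·1 + 5·0; 5·0 + 3·1 + 4·0; 5·0 + 4·1 + 5·0) = (5, 3, 4)
w2 = Bw1 = (8·5 + 5·3 + 5·4; 5·5 + 3·3 + 4·4; 5·5 + 4·3 + 5·4) = (75, 50, 57)
w3 = Bw2 = (1135, 753, 860)
Ratio: 1135/75 = 15.1333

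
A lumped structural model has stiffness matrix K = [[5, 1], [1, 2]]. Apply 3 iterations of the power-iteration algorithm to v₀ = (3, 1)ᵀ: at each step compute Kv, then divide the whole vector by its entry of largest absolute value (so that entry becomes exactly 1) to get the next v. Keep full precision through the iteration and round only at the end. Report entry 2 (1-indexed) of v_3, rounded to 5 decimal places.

0.30377

Kv0 = (16.000000, 5.000000); divide by 16.000000 → v1 = (1.000000, 0.312500)
Kv1 = (5.312500, 1.625000); divide by 5.312500 → v2 = (1.000000, 0.305882)
Kv2 = (5.305882, 1.611765); divide by 5.305882 → v3 = (1.000000, 0.303769)
Requested entry of v3: 137/451 = 0.30377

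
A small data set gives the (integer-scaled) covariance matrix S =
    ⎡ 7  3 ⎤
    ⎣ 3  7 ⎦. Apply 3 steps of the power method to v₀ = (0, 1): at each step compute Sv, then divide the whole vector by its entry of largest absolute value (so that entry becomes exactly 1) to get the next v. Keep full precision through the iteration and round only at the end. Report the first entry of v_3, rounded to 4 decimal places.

Sv0 = (3.00000, 7.00000); divide by 7.00000 → v1 = (0.42857, 1.00000)
Sv1 = (6.00000, 8.28571); divide by 8.28571 → v2 = (0.72414, 1.00000)
Sv2 = (8.06897, 9.17241); divide by 9.17241 → v3 = (0.87970, 1.00000)
Requested entry of v3: 468/532 = 0.8797

0.8797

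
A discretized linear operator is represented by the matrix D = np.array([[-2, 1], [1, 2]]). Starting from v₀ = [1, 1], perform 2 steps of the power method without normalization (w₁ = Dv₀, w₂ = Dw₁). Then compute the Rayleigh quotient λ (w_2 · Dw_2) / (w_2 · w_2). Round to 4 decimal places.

w1 = Dv₀ = (-1, 3)
w2 = Dw1 = (5, 5)
Dw2 = (-5, 15)
w2·Dw2 = 5·(-5) + 5·15 = 50; w2·w2 = 5·5 + 5·5 = 50
λ ≈ 50/50 = 1.0000

1.0000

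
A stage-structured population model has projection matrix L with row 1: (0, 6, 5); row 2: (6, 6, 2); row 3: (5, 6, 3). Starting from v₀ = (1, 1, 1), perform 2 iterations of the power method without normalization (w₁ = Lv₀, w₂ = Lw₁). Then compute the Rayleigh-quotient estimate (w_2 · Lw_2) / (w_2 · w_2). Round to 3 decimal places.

13.088

w1 = Lv₀ = (0·1 + 6·1 + 5·1; 6·1 + 6·1 + 2·1; 5·1 + 6·1 + 3·1) = (11, 14, 14)
w2 = Lw1 = (0·11 + 6·14 + 5·14; 6·11 + 6·14 + 2·14; 5·11 + 6·14 + 3·14) = (154, 178, 181)
Lw2 = (1973, 2354, 2381)
w2·Lw2 = 154·1973 + 178·2354 + 181·2381 = 1153815; w2·w2 = 154·154 + 178·178 + 181·181 = 88161
λ ≈ 1153815/88161 = 13.088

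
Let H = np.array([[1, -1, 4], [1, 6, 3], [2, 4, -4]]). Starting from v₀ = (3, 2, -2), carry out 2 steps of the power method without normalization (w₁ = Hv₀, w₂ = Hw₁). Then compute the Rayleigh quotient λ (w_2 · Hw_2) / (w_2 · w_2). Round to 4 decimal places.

-0.7326

w1 = Hv₀ = (1·3 + (-1)·2 + 4·(-2); 1·3 + 6·2 + 3·(-2); 2·3 + 4·2 + (-4)·(-2)) = (-7, 9, 22)
w2 = Hw1 = (1·(-7) + (-1)·9 + 4·22; 1·(-7) + 6·9 + 3·22; 2·(-7) + 4·9 + (-4)·22) = (72, 113, -66)
Hw2 = (-305, 552, 860)
w2·Hw2 = 72·(-305) + 113·552 + (-66)·860 = -16344; w2·w2 = 72·72 + 113·113 + (-66)·(-66) = 22309
λ ≈ -16344/22309 = -0.7326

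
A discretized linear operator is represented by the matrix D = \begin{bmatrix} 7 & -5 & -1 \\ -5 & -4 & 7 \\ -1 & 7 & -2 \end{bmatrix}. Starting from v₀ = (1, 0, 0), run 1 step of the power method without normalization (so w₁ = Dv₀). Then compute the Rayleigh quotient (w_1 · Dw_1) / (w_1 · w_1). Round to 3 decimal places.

w1 = Dv₀ = (7·1 + (-5)·0 + (-1)·0; (-5)·1 + (-4)·0 + 7·0; (-1)·1 + 7·0 + (-2)·0) = (7, -5, -1)
Dw1 = (75, -22, -40)
w1·Dw1 = 7·75 + (-5)·(-22) + (-1)·(-40) = 675; w1·w1 = 7·7 + (-5)·(-5) + (-1)·(-1) = 75
λ ≈ 675/75 = 9.000

9.000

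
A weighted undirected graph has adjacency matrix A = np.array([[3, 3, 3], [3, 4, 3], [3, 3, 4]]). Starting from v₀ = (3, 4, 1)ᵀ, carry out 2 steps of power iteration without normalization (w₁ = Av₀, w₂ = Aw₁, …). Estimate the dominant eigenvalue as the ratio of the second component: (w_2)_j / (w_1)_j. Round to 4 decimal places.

λ ≈ 9.2500

w1 = Av₀ = (24, 28, 25)
w2 = Aw1 = (231, 259, 256)
Ratio at component: 259 / 28 = 9.2500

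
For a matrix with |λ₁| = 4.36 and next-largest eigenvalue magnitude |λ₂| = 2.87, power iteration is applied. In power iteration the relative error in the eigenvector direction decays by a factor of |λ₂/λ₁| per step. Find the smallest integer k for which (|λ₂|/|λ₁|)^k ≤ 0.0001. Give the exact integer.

|λ₂/λ₁| = 2.87/4.36 = 0.65826
Need k ≥ ln(0.0001) / ln(0.65826) = -9.2103 / -0.4182 ≈ 22.026
Smallest integer k satisfying the bound: 23

23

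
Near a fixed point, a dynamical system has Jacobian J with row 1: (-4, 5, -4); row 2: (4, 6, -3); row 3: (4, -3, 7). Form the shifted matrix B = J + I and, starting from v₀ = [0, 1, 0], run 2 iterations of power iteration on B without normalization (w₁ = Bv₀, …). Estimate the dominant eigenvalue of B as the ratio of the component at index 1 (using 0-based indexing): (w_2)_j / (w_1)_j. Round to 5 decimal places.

B = J + I has rows (-3, 5, -4); (4, 7, -3); (4, -3, 8)
w1 = Bv₀ = ((-3)·0 + 5·1 + (-4)·0; 4·0 + 7·1 + (-3)·0; 4·0 + (-3)·1 + 8·0) = (5, 7, -3)
w2 = Bw1 = ((-3)·5 + 5·7 + (-4)·(-3); 4·5 + 7·7 + (-3)·(-3); 4·5 + (-3)·7 + 8·(-3)) = (32, 78, -25)
Ratio: 78/7 = 11.14286

μ ≈ 11.14286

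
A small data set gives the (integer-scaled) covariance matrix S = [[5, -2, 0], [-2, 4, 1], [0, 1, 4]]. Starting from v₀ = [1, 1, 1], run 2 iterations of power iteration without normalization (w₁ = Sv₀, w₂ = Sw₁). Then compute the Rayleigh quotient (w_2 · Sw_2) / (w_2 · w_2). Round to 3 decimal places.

4.261

w1 = Sv₀ = (5·1 + (-2)·1 + 0·1; (-2)·1 + 4·1 + 1·1; 0·1 + 1·1 + 4·1) = (3, 3, 5)
w2 = Sw1 = (5·3 + (-2)·3 + 0·5; (-2)·3 + 4·3 + 1·5; 0·3 + 1·3 + 4·5) = (9, 11, 23)
Sw2 = (23, 49, 103)
w2·Sw2 = 9·23 + 11·49 + 23·103 = 3115; w2·w2 = 9·9 + 11·11 + 23·23 = 731
λ ≈ 3115/731 = 4.261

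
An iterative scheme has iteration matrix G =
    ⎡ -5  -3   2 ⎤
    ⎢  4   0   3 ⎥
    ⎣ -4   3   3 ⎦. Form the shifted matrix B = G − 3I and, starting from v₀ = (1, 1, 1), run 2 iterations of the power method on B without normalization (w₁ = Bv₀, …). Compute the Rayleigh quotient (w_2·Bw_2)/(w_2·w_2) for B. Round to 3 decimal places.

B = G − 3I has rows (-8, -3, 2); (4, -3, 3); (-4, 3, 0)
w1 = Bv₀ = ((-8)·1 + (-3)·1 + 2·1; 4·1 + (-3)·1 + 3·1; (-4)·1 + 3·1 + 0·1) = (-9, 4, -1)
w2 = Bw1 = ((-8)·(-9) + (-3)·4 + 2·(-1); 4·(-9) + (-3)·4 + 3·(-1); (-4)·(-9) + 3·4 + 0·(-1)) = (58, -51, 48)
Bw2 = (-215, 529, -385)
w2·Bw2 = -57929; w2·w2 = 8269; μ ≈ -57929/8269 = -7.006

μ ≈ -7.006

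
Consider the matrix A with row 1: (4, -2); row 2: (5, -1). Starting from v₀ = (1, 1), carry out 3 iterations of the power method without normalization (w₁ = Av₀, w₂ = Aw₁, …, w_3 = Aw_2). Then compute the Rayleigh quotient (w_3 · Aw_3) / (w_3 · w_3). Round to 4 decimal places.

w1 = Av₀ = (4·1 + (-2)·1; 5·1 + (-1)·1) = (2, 4)
w2 = Aw1 = (4·2 + (-2)·4; 5·2 + (-1)·4) = (0, 6)
w3 = Aw2 = (-12, -6)
Aw3 = (-36, -54)
w3·Aw3 = (-12)·(-36) + (-6)·(-54) = 756; w3·w3 = (-12)·(-12) + (-6)·(-6) = 180
λ ≈ 756/180 = 4.2000

λ ≈ 4.2000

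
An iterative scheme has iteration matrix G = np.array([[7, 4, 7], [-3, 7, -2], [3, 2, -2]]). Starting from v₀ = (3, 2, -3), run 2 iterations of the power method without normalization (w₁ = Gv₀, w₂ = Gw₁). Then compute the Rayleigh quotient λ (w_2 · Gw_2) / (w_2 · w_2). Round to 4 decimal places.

w1 = Gv₀ = (7·3 + 4·2 + 7·(-3); (-3)·3 + 7·2 + (-2)·(-3); 3·3 + 2·2 + (-2)·(-3)) = (8, 11, 19)
w2 = Gw1 = (7·8 + 4·11 + 7·19; (-3)·8 + 7·11 + (-2)·19; 3·8 + 2·11 + (-2)·19) = (233, 15, 8)
Gw2 = (1747, -610, 713)
w2·Gw2 = 233·1747 + 15·(-610) + 8·713 = 403605; w2·w2 = 233·233 + 15·15 + 8·8 = 54578
λ ≈ 403605/54578 = 7.3950

7.3950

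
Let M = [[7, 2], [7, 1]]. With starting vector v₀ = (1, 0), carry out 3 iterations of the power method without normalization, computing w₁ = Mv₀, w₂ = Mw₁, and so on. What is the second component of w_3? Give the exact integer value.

w1 = Mv₀ = (7·1 + 2·0; 7·1 + 1·0) = (7, 7)
w2 = Mw1 = (7·7 + 2·7; 7·7 + 1·7) = (63, 56)
w3 = Mw2 = (553, 497)
The requested component of w3 is 497.

497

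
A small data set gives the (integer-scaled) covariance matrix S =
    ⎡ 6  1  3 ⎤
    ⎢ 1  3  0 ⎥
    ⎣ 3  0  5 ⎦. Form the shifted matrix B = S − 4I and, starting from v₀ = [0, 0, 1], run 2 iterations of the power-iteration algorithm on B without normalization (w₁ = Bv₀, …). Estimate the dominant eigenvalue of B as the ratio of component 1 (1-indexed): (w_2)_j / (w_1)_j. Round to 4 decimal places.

3.0000

B = S − 4I has rows (2, 1, 3); (1, -1, 0); (3, 0, 1)
w1 = Bv₀ = (3, 0, 1)
w2 = Bw1 = (9, 3, 10)
Ratio: 9/3 = 3.0000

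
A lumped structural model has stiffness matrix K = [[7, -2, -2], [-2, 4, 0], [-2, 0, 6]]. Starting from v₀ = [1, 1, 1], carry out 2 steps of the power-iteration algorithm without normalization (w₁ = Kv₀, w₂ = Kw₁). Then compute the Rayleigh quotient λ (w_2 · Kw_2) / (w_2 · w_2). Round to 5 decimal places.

4.41809

w1 = Kv₀ = (3, 2, 4)
w2 = Kw1 = (9, 2, 18)
Kw2 = (23, -10, 90)
w2·Kw2 = 9·23 + 2·(-10) + 18·90 = 1807; w2·w2 = 9·9 + 2·2 + 18·18 = 409
λ ≈ 1807/409 = 4.41809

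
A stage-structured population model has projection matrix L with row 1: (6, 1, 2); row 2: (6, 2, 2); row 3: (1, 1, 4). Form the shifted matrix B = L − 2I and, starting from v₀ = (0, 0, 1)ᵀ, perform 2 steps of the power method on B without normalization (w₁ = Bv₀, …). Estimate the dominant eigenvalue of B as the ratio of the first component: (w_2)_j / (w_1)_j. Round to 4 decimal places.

B = L − 2I has rows (4, 1, 2); (6, 0, 2); (1, 1, 2)
w1 = Bv₀ = (4·0 + 1·0 + 2·1; 6·0 + 0·0 + 2·1; 1·0 + 1·0 + 2·1) = (2, 2, 2)
w2 = Bw1 = (4·2 + 1·2 + 2·2; 6·2 + 0·2 + 2·2; 1·2 + 1·2 + 2·2) = (14, 16, 8)
Ratio: 14/2 = 7.0000

μ ≈ 7.0000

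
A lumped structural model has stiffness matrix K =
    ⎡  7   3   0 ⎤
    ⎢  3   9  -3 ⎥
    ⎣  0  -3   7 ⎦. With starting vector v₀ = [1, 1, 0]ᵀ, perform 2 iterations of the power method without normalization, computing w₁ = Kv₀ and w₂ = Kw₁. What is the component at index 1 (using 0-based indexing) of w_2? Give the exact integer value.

147

w1 = Kv₀ = (10, 12, -3)
w2 = Kw1 = (106, 147, -57)
The requested component of w2 is 147.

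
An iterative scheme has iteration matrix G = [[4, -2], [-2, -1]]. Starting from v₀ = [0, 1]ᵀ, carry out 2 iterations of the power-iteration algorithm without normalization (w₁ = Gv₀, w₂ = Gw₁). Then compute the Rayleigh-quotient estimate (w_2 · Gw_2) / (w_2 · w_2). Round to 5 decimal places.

λ ≈ 3.91803

w1 = Gv₀ = (4·0 + (-2)·1; (-2)·0 + (-1)·1) = (-2, -1)
w2 = Gw1 = (4·(-2) + (-2)·(-1); (-2)·(-2) + (-1)·(-1)) = (-6, 5)
Gw2 = (-34, 7)
w2·Gw2 = (-6)·(-34) + 5·7 = 239; w2·w2 = (-6)·(-6) + 5·5 = 61
λ ≈ 239/61 = 3.91803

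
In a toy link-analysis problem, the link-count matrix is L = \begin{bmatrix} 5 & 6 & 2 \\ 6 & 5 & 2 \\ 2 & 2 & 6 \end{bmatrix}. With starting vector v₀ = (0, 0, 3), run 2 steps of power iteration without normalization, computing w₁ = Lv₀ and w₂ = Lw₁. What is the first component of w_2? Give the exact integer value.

102

w1 = Lv₀ = (5·0 + 6·0 + 2·3; 6·0 + 5·0 + 2·3; 2·0 + 2·0 + 6·3) = (6, 6, 18)
w2 = Lw1 = (5·6 + 6·6 + 2·18; 6·6 + 5·6 + 2·18; 2·6 + 2·6 + 6·18) = (102, 102, 132)
The requested component of w2 is 102.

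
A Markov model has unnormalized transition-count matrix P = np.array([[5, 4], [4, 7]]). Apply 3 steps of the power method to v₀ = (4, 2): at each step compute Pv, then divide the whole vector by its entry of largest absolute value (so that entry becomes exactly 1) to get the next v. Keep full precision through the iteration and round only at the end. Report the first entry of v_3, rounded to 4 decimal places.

0.7857

Pv0 = (28.00000, 30.00000); divide by 30.00000 → v1 = (0.93333, 1.00000)
Pv1 = (8.66667, 10.73333); divide by 10.73333 → v2 = (0.80745, 1.00000)
Pv2 = (8.03727, 10.22981); divide by 10.22981 → v3 = (0.78567, 1.00000)
Requested entry of v3: 2588/3294 = 0.7857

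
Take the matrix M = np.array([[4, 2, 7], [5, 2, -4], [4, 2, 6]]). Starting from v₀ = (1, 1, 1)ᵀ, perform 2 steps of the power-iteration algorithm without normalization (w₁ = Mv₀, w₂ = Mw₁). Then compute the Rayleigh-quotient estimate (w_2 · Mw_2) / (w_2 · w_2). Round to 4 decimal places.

w1 = Mv₀ = (4·1 + 2·1 + 7·1; 5·1 + 2·1 + (-4)·1; 4·1 + 2·1 + 6·1) = (13, 3, 12)
w2 = Mw1 = (4·13 + 2·3 + 7·12; 5·13 + 2·3 + (-4)·12; 4·13 + 2·3 + 6·12) = (142, 23, 130)
Mw2 = (1524, 236, 1394)
w2·Mw2 = 142·1524 + 23·236 + 130·1394 = 403056; w2·w2 = 142·142 + 23·23 + 130·130 = 37593
λ ≈ 403056/37593 = 10.7216

λ ≈ 10.7216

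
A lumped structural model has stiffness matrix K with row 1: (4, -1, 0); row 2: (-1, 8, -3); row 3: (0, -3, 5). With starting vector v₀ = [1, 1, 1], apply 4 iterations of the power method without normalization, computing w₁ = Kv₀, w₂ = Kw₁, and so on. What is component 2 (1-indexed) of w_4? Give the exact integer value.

1684

w1 = Kv₀ = (4·1 + (-1)·1 + 0·1; (-1)·1 + 8·1 + (-3)·1; 0·1 + (-3)·1 + 5·1) = (3, 4, 2)
w2 = Kw1 = (4·3 + (-1)·4 + 0·2; (-1)·3 + 8·4 + (-3)·2; 0·3 + (-3)·4 + 5·2) = (8, 23, -2)
w3 = Kw2 = (9, 182, -79)
w4 = Kw3 = (-146, 1684, -941)
The requested component of w4 is 1684.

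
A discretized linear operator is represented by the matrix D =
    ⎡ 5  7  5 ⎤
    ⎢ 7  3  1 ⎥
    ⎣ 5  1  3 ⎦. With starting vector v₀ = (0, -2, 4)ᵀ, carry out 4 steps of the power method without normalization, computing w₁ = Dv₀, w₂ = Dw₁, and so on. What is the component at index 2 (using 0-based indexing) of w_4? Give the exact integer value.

7018

w1 = Dv₀ = (5·0 + 7·(-2) + 5·4; 7·0 + 3·(-2) + 1·4; 5·0 + 1·(-2) + 3·4) = (6, -2, 10)
w2 = Dw1 = (5·6 + 7·(-2) + 5·10; 7·6 + 3·(-2) + 1·10; 5·6 + 1·(-2) + 3·10) = (66, 46, 58)
w3 = Dw2 = (942, 658, 550)
w4 = Dw3 = (12066, 9118, 7018)
The requested component of w4 is 7018.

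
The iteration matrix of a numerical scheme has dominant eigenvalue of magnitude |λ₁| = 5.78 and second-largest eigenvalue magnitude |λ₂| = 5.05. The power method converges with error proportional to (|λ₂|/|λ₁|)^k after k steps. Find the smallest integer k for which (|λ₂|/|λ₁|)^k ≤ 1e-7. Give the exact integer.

|λ₂/λ₁| = 5.05/5.78 = 0.87370
Need k ≥ ln(1e-7) / ln(0.87370) = -16.1181 / -0.1350 ≈ 119.380
Smallest integer k satisfying the bound: 120

120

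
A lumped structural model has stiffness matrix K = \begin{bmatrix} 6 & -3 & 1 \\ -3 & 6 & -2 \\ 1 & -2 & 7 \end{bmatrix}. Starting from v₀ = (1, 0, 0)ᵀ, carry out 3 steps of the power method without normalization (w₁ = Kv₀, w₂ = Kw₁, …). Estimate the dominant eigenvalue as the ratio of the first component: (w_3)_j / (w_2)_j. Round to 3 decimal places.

w1 = Kv₀ = (6·1 + (-3)·0 + 1·0; (-3)·1 + 6·0 + (-2)·0; 1·1 + (-2)·0 + 7·0) = (6, -3, 1)
w2 = Kw1 = (6·6 + (-3)·(-3) + 1·1; (-3)·6 + 6·(-3) + (-2)·1; 1·6 + (-2)·(-3) + 7·1) = (46, -38, 19)
w3 = Kw2 = (409, -404, 255)
Ratio at component: 409 / 46 = 8.891

8.891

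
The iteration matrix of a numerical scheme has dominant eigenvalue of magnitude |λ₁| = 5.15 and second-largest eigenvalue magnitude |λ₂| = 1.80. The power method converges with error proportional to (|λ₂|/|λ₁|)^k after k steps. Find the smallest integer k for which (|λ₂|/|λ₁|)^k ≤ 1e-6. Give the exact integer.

14

|λ₂/λ₁| = 1.80/5.15 = 0.34951
Need k ≥ ln(1e-6) / ln(0.34951) = -13.8155 / -1.0512 ≈ 13.142
Smallest integer k satisfying the bound: 14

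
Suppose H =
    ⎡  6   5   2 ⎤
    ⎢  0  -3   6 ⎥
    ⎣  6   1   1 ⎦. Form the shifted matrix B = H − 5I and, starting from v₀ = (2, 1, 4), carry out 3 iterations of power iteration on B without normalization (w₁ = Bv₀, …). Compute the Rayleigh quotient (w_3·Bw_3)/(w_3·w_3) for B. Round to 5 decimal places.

B = H − 5I has rows (1, 5, 2); (0, -8, 6); (6, 1, -4)
w1 = Bv₀ = (1·2 + 5·1 + 2·4; 0·2 + (-8)·1 + 6·4; 6·2 + 1·1 + (-4)·4) = (15, 16, -3)
w2 = Bw1 = (1·15 + 5·16 + 2·(-3); 0·15 + (-8)·16 + 6·(-3); 6·15 + 1·16 + (-4)·(-3)) = (89, -146, 118)
w3 = Bw2 = (-405, 1876, -84)
Bw3 = (8807, -15512, -218)
w3·Bw3 = -32649035; w3·w3 = 3690457; μ ≈ -32649035/3690457 = -8.84688

μ ≈ -8.84688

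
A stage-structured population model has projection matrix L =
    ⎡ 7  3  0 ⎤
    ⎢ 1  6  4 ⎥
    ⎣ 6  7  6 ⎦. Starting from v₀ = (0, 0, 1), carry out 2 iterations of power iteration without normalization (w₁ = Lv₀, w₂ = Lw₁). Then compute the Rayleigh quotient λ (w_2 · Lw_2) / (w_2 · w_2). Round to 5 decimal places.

12.24205

w1 = Lv₀ = (0, 4, 6)
w2 = Lw1 = (12, 48, 64)
Lw2 = (228, 556, 792)
w2·Lw2 = 12·228 + 48·556 + 64·792 = 80112; w2·w2 = 12·12 + 48·48 + 64·64 = 6544
λ ≈ 80112/6544 = 12.24205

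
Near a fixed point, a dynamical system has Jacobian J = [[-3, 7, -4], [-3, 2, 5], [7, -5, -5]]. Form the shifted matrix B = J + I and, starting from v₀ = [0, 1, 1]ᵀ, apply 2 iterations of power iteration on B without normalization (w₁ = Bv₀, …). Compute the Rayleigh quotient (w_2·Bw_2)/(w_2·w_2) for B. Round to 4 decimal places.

B = J + I has rows (-2, 7, -4); (-3, 3, 5); (7, -5, -4)
w1 = Bv₀ = (3, 8, -9)
w2 = Bw1 = (86, -30, 17)
Bw2 = (-450, -263, 684)
w2·Bw2 = -19182; w2·w2 = 8585; μ ≈ -19182/8585 = -2.2344

-2.2344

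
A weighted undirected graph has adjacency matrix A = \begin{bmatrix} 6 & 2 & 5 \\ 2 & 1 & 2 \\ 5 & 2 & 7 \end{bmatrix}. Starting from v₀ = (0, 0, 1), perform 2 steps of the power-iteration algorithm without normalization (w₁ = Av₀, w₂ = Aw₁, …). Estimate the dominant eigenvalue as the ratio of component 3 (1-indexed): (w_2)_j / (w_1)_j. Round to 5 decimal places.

11.14286

w1 = Av₀ = (5, 2, 7)
w2 = Aw1 = (69, 26, 78)
Ratio at component: 78 / 7 = 11.14286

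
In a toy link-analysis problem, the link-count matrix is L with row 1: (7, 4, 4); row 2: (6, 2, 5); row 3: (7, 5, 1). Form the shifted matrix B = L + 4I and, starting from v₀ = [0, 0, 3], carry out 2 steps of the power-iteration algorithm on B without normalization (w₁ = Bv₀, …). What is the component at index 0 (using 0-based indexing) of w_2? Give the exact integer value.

B = L + 4I has rows (11, 4, 4); (6, 6, 5); (7, 5, 5)
w1 = Bv₀ = (11·0 + 4·0 + 4·3; 6·0 + 6·0 + 5·3; 7·0 + 5·0 + 5·3) = (12, 15, 15)
w2 = Bw1 = (11·12 + 4·15 + 4·15; 6·12 + 6·15 + 5·15; 7·12 + 5·15 + 5·15) = (252, 237, 234)
Requested component of w2: 252

252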